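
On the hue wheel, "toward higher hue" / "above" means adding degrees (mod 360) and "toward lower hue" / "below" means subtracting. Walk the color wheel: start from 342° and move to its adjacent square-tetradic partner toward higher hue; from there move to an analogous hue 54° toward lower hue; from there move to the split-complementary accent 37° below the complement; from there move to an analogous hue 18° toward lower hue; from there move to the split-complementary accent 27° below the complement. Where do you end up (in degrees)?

296°

+90° (square ↑): 342 + 90 = 432 → 432 − 360 = 72°
−54° (analog 54° ↓): 72 − 54 = 18°
+143° (split-comp 37° ↓): 18 + 143 = 161°
−18° (analog 18° ↓): 161 − 18 = 143°
+153° (split-comp 27° ↓): 143 + 153 = 296°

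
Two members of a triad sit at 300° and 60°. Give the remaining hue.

180°

A triad spaces three hues 120° apart.
The full set is {60°, 180°, 300°}.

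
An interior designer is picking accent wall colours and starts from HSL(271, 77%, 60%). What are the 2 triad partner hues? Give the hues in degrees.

271 + 120 = 391 → 391 − 360 = 31°
271 + 240 = 511 → 511 − 360 = 151°

31° and 151°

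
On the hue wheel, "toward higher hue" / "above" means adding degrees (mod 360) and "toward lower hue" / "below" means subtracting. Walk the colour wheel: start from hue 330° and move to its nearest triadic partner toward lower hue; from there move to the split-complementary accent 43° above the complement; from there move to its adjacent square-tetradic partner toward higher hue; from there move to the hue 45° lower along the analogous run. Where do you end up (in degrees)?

330 − 120 = 210°   (triadic ↓)
210 + 223 = 433 → 433 − 360 = 73°   (split-comp 43° ↑)
73 + 90 = 163°   (square ↑)
163 − 45 = 118°   (analog 45° ↓)

118°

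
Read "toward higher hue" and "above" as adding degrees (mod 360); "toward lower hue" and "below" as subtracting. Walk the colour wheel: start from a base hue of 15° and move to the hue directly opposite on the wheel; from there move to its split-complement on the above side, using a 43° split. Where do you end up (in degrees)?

58°

+180° (complement): 15 + 180 = 195°
+223° (split-comp 43° ↑): 195 + 223 = 418 → 418 − 360 = 58°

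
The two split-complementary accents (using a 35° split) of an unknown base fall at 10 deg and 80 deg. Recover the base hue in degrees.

225°

The accents sit 35° either side of the complement, so the complement is their short-arc midpoint on the wheel.
Short-arc midpoint of 10° and 80°: 45°.
Base is 180° from the complement: 45 − 180 = -135 → -135 + 360 = 225°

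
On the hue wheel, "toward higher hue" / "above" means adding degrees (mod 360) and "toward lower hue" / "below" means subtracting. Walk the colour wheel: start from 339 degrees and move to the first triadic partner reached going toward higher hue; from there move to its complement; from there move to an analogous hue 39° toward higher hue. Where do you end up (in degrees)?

+120° (triadic ↑): 339 + 120 = 459 → 459 − 360 = 99°
+180° (complement): 99 + 180 = 279°
+39° (analog 39° ↑): 279 + 39 = 318°

318°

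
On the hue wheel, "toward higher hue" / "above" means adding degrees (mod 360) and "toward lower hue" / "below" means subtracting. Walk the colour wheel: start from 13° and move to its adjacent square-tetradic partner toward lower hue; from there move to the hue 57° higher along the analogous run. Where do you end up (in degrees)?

square ↓ −90°: 13 − 90 = -77 → -77 + 360 = 283°
analog 57° ↑ +57°: 283 + 57 = 340°

340°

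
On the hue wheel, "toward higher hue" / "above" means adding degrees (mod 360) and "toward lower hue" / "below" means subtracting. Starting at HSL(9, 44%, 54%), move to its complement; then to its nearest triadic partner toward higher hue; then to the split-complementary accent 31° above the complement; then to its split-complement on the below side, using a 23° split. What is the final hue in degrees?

+180° (complement): 9 + 180 = 189°
+120° (triadic ↑): 189 + 120 = 309°
+211° (split-comp 31° ↑): 309 + 211 = 520 → 520 − 360 = 160°
+157° (split-comp 23° ↓): 160 + 157 = 317°

317°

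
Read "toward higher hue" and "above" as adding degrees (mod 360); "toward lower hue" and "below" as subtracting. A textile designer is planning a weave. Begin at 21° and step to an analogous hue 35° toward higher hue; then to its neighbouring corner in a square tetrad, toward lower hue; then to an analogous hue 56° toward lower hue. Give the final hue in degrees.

270°

21 + 35 = 56°   (analog 35° ↑)
56 − 90 = -34 → -34 + 360 = 326°   (square ↓)
326 − 56 = 270°   (analog 56° ↓)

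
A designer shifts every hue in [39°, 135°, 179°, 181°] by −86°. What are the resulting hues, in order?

39 − 86 = -47 → -47 + 360 = 313°
135 − 86 = 49°
179 − 86 = 93°
181 − 86 = 95°

313°, 49°, 93°, 95°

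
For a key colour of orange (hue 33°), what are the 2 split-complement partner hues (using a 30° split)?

Complement of 33°: 33 + 180 = 213°
213 − 30 = 183°
213 + 30 = 243°

183° and 243°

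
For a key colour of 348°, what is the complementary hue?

The complement sits 180° across the wheel.
348 + 180 = 528 → 528 − 360 = 168°

168°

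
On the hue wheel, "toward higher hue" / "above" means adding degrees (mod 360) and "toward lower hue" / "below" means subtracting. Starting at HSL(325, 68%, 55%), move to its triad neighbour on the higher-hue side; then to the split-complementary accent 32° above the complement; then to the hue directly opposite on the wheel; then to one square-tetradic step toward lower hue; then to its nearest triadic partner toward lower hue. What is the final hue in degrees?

+120° (triadic ↑): 325 + 120 = 445 → 445 − 360 = 85°
+212° (split-comp 32° ↑): 85 + 212 = 297°
+180° (complement): 297 + 180 = 477 → 477 − 360 = 117°
−90° (square ↓): 117 − 90 = 27°
−120° (triadic ↓): 27 − 120 = -93 → -93 + 360 = 267°

267°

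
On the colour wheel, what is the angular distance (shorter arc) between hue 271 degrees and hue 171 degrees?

|271 − 171| = 100.
100 ≤ 180, so the shorter arc is 100°.

100°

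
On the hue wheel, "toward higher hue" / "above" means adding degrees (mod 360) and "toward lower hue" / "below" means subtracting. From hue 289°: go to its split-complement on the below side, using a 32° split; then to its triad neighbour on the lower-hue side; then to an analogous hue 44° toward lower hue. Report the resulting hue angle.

273°

split-comp 32° ↓ +148°: 289 + 148 = 437 → 437 − 360 = 77°
triadic ↓ −120°: 77 − 120 = -43 → -43 + 360 = 317°
analog 44° ↓ −44°: 317 − 44 = 273°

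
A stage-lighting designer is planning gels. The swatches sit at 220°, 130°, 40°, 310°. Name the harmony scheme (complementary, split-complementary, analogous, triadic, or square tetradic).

Sort the hues: 40°, 130°, 220°, 310°.
Successive gaps around the wheel: 90°, 90°, 90°, 90°.
Four hues every 90° form a square tetradic scheme.

square tetradic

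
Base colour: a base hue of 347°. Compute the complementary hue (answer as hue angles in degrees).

347 + 180 = 527 → 527 − 360 = 167°

167°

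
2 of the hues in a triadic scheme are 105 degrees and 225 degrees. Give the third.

A triad places three hues 120° apart.
The full set through 105° is {105°, 225°, 345°}.
Given {105°, 225°}, the missing hue is 345°.

345°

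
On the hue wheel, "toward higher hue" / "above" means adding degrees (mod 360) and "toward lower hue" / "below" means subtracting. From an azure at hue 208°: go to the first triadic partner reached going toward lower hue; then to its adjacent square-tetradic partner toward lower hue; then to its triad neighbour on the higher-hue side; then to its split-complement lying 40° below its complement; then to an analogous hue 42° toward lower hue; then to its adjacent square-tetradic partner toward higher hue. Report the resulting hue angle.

−120° (triadic ↓): 208 − 120 = 88°
−90° (square ↓): 88 − 90 = -2 → -2 + 360 = 358°
+120° (triadic ↑): 358 + 120 = 478 → 478 − 360 = 118°
+140° (split-comp 40° ↓): 118 + 140 = 258°
−42° (analog 42° ↓): 258 − 42 = 216°
+90° (square ↑): 216 + 90 = 306°

306°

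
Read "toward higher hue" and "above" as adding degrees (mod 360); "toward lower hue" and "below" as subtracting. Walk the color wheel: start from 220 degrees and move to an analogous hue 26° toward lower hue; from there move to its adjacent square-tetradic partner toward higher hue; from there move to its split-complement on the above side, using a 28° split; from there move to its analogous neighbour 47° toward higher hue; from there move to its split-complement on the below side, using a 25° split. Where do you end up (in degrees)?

334°

analog 26° ↓ −26°: 220 − 26 = 194°
square ↑ +90°: 194 + 90 = 284°
split-comp 28° ↑ +208°: 284 + 208 = 492 → 492 − 360 = 132°
analog 47° ↑ +47°: 132 + 47 = 179°
split-comp 25° ↓ +155°: 179 + 155 = 334°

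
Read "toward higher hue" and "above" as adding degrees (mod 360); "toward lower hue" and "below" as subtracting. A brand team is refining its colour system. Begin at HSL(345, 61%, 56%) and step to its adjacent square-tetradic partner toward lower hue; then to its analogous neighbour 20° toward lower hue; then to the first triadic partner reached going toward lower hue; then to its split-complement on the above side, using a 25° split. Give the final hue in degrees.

320°

square ↓ −90°: 345 − 90 = 255°
analog 20° ↓ −20°: 255 − 20 = 235°
triadic ↓ −120°: 235 − 120 = 115°
split-comp 25° ↑ +205°: 115 + 205 = 320°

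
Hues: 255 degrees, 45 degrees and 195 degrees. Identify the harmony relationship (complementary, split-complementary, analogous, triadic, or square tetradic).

Sort the hues: 45°, 195°, 255°.
Successive gaps around the wheel: 150°, 60°, 150°.
Two 150° gaps and one 60° gap — a base hue opposite a pair of accents 30° either side of its complement — is the split-complementary pattern.

split-complementary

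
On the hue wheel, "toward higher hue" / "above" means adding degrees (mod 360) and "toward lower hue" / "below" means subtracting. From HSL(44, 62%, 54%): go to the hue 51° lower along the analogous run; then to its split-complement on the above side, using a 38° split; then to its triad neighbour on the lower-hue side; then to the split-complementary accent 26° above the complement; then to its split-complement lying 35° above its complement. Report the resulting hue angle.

152°

analog 51° ↓ −51°: 44 − 51 = -7 → -7 + 360 = 353°
split-comp 38° ↑ +218°: 353 + 218 = 571 → 571 − 360 = 211°
triadic ↓ −120°: 211 − 120 = 91°
split-comp 26° ↑ +206°: 91 + 206 = 297°
split-comp 35° ↑ +215°: 297 + 215 = 512 → 512 − 360 = 152°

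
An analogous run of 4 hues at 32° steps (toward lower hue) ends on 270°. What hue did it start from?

6°

3 steps of 32° (toward lower hue) give a net shift of −96°.
Start = end − shift: 270 + 96 = 366 → 366 − 360 = 6°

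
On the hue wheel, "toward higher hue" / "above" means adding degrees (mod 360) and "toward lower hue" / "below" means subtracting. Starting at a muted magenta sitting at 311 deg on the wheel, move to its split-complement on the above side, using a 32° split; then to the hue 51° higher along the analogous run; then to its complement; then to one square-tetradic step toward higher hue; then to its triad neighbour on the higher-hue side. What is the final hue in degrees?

split-comp 32° ↑ +212°: 311 + 212 = 523 → 523 − 360 = 163°
analog 51° ↑ +51°: 163 + 51 = 214°
complement +180°: 214 + 180 = 394 → 394 − 360 = 34°
square ↑ +90°: 34 + 90 = 124°
triadic ↑ +120°: 124 + 120 = 244°

244°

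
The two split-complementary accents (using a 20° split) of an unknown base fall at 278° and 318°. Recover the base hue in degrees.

118°

The accents sit 20° either side of the complement, so the complement is their short-arc midpoint on the wheel.
Short-arc midpoint of 278° and 318°: 298°.
Base is 180° from the complement: 298 − 180 = 118°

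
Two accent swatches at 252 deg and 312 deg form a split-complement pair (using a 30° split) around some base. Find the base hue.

102°

The accents sit 30° either side of the complement, so the complement is their short-arc midpoint on the wheel.
Short-arc midpoint of 252° and 312°: 282°.
Base is 180° from the complement: 282 − 180 = 102°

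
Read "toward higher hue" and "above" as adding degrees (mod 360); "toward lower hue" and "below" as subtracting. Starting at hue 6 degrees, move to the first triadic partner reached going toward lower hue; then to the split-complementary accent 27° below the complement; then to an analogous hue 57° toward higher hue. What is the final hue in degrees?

−120° (triadic ↓): 6 − 120 = -114 → -114 + 360 = 246°
+153° (split-comp 27° ↓): 246 + 153 = 399 → 399 − 360 = 39°
+57° (analog 57° ↑): 39 + 57 = 96°

96°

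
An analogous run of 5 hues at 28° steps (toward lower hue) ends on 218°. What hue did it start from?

330°

4 steps of 28° (toward lower hue) give a net shift of −112°.
Start = end − shift: 218 + 112 = 330°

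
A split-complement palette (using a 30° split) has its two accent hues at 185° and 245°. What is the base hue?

The accents sit 30° either side of the complement, so the complement is their short-arc midpoint on the wheel.
Short-arc midpoint of 185° and 245°: 215°.
Base is 180° from the complement: 215 − 180 = 35°

35°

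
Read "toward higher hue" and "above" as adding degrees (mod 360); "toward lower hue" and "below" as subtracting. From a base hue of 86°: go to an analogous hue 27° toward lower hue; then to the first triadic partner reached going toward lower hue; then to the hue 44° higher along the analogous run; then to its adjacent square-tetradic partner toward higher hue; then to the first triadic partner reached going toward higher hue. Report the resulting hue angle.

analog 27° ↓ −27°: 86 − 27 = 59°
triadic ↓ −120°: 59 − 120 = -61 → -61 + 360 = 299°
analog 44° ↑ +44°: 299 + 44 = 343°
square ↑ +90°: 343 + 90 = 433 → 433 − 360 = 73°
triadic ↑ +120°: 73 + 120 = 193°

193°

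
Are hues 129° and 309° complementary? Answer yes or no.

Angular distance: |129 − 309| = 180 = 180°.
Complementary requires 180°.

yes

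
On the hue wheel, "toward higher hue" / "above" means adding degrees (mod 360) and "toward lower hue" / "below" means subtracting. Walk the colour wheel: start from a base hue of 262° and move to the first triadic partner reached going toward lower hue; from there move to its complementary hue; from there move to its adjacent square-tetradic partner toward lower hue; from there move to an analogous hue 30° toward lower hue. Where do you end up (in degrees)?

202°

−120° (triadic ↓): 262 − 120 = 142°
+180° (complement): 142 + 180 = 322°
−90° (square ↓): 322 − 90 = 232°
−30° (analog 30° ↓): 232 − 30 = 202°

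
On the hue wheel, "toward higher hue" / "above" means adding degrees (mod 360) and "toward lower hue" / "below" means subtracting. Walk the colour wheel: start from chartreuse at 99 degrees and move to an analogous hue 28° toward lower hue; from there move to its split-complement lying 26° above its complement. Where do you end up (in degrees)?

99 − 28 = 71°   (analog 28° ↓)
71 + 206 = 277°   (split-comp 26° ↑)

277°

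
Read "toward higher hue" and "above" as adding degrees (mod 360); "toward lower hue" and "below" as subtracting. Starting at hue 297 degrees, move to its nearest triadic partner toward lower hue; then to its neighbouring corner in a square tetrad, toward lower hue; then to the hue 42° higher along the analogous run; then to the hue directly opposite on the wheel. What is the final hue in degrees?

309°

triadic ↓ −120°: 297 − 120 = 177°
square ↓ −90°: 177 − 90 = 87°
analog 42° ↑ +42°: 87 + 42 = 129°
complement +180°: 129 + 180 = 309°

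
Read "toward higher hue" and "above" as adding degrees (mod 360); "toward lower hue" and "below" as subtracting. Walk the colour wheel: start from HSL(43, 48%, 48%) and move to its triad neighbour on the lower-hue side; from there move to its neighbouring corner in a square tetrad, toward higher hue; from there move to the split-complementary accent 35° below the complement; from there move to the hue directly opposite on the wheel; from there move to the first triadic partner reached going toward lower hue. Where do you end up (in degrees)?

218°

triadic ↓ −120°: 43 − 120 = -77 → -77 + 360 = 283°
square ↑ +90°: 283 + 90 = 373 → 373 − 360 = 13°
split-comp 35° ↓ +145°: 13 + 145 = 158°
complement +180°: 158 + 180 = 338°
triadic ↓ −120°: 338 − 120 = 218°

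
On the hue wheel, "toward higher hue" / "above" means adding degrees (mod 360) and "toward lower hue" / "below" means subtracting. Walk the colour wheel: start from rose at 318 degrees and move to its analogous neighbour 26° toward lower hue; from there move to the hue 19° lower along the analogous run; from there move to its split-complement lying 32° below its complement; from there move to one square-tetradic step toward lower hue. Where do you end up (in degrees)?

331°

analog 26° ↓ −26°: 318 − 26 = 292°
analog 19° ↓ −19°: 292 − 19 = 273°
split-comp 32° ↓ +148°: 273 + 148 = 421 → 421 − 360 = 61°
square ↓ −90°: 61 − 90 = -29 → -29 + 360 = 331°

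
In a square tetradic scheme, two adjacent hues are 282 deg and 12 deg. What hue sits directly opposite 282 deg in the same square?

A square tetradic scheme places four hues 90° apart; opposite corners are 180° apart.
282 + 180 = 462 → 462 − 360 = 102°

102°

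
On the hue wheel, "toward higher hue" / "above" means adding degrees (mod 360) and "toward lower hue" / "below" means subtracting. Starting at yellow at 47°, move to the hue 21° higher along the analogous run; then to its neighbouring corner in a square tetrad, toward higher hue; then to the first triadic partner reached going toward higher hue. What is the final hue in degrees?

47 + 21 = 68°   (analog 21° ↑)
68 + 90 = 158°   (square ↑)
158 + 120 = 278°   (triadic ↑)

278°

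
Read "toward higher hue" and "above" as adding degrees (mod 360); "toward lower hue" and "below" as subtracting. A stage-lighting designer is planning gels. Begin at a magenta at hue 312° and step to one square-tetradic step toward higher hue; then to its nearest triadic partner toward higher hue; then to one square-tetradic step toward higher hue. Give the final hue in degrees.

+90° (square ↑): 312 + 90 = 402 → 402 − 360 = 42°
+120° (triadic ↑): 42 + 120 = 162°
+90° (square ↑): 162 + 90 = 252°

252°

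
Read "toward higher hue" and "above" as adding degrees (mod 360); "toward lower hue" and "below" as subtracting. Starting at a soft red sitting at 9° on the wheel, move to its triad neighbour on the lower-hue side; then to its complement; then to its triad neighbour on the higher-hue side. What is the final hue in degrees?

9 − 120 = -111 → -111 + 360 = 249°   (triadic ↓)
249 + 180 = 429 → 429 − 360 = 69°   (complement)
69 + 120 = 189°   (triadic ↑)

189°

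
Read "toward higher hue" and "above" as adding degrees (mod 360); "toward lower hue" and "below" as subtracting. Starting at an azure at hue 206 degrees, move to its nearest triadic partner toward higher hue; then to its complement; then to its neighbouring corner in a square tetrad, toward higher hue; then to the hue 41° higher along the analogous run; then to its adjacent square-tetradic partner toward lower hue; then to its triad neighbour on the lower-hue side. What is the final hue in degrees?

+120° (triadic ↑): 206 + 120 = 326°
+180° (complement): 326 + 180 = 506 → 506 − 360 = 146°
+90° (square ↑): 146 + 90 = 236°
+41° (analog 41° ↑): 236 + 41 = 277°
−90° (square ↓): 277 − 90 = 187°
−120° (triadic ↓): 187 − 120 = 67°

67°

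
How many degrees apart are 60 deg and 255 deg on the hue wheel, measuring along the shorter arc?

165°

|60 − 255| = 195.
The shorter arc is 360 − 195 = 165°.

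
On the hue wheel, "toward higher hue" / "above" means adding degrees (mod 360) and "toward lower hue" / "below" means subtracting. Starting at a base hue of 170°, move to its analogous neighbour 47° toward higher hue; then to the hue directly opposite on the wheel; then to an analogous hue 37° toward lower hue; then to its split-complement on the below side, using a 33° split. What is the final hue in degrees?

+47° (analog 47° ↑): 170 + 47 = 217°
+180° (complement): 217 + 180 = 397 → 397 − 360 = 37°
−37° (analog 37° ↓): 37 − 37 = 0°
+147° (split-comp 33° ↓): 0 + 147 = 147°

147°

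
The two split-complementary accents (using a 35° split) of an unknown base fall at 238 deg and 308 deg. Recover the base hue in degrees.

The accents sit 35° either side of the complement, so the complement is their short-arc midpoint on the wheel.
Short-arc midpoint of 238° and 308°: 273°.
Base is 180° from the complement: 273 − 180 = 93°

93°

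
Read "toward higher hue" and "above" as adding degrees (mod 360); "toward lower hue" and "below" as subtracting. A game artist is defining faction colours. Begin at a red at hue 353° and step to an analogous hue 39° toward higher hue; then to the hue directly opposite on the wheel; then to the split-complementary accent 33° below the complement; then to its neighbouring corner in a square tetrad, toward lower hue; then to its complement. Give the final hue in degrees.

89°

+39° (analog 39° ↑): 353 + 39 = 392 → 392 − 360 = 32°
+180° (complement): 32 + 180 = 212°
+147° (split-comp 33° ↓): 212 + 147 = 359°
−90° (square ↓): 359 − 90 = 269°
+180° (complement): 269 + 180 = 449 → 449 − 360 = 89°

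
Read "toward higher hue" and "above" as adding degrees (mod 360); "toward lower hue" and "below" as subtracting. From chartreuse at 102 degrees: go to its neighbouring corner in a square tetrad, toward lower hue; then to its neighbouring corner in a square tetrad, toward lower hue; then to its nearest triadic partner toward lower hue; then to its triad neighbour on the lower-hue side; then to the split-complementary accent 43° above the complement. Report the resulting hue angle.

square ↓ −90°: 102 − 90 = 12°
square ↓ −90°: 12 − 90 = -78 → -78 + 360 = 282°
triadic ↓ −120°: 282 − 120 = 162°
triadic ↓ −120°: 162 − 120 = 42°
split-comp 43° ↑ +223°: 42 + 223 = 265°

265°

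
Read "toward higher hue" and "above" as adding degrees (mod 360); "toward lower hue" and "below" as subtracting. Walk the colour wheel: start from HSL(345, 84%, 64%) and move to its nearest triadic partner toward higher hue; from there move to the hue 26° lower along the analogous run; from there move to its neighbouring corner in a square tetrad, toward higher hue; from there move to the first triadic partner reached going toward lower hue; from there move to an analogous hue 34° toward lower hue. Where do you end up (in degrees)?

triadic ↑ +120°: 345 + 120 = 465 → 465 − 360 = 105°
analog 26° ↓ −26°: 105 − 26 = 79°
square ↑ +90°: 79 + 90 = 169°
triadic ↓ −120°: 169 − 120 = 49°
analog 34° ↓ −34°: 49 − 34 = 15°

15°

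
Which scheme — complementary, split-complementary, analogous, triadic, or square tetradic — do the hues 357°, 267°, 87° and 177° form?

square tetradic

Sort the hues: 87°, 177°, 267°, 357°.
Successive gaps around the wheel: 90°, 90°, 90°, 90°.
Four hues every 90° form a square tetradic scheme.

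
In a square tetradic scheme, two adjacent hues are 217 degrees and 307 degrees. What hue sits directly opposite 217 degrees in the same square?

37°

A square tetradic scheme places four hues 90° apart; opposite corners are 180° apart.
217 + 180 = 397 → 397 − 360 = 37°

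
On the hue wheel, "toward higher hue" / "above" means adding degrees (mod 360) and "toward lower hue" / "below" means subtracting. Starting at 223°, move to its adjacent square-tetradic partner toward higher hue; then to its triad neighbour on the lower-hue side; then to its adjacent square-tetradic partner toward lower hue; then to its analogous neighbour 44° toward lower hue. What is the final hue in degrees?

59°

+90° (square ↑): 223 + 90 = 313°
−120° (triadic ↓): 313 − 120 = 193°
−90° (square ↓): 193 − 90 = 103°
−44° (analog 44° ↓): 103 − 44 = 59°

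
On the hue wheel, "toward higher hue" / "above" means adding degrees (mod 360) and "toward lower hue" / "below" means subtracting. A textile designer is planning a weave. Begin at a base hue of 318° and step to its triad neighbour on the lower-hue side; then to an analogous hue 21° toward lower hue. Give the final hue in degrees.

177°

triadic ↓ −120°: 318 − 120 = 198°
analog 21° ↓ −21°: 198 − 21 = 177°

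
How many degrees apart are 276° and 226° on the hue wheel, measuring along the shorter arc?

|276 − 226| = 50.
50 ≤ 180, so the shorter arc is 50°.

50°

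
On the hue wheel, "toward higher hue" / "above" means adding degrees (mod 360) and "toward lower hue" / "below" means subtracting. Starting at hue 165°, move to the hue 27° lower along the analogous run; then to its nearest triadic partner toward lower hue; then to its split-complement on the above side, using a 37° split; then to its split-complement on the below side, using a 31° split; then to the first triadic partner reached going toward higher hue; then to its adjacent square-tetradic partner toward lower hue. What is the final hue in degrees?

−27° (analog 27° ↓): 165 − 27 = 138°
−120° (triadic ↓): 138 − 120 = 18°
+217° (split-comp 37° ↑): 18 + 217 = 235°
+149° (split-comp 31° ↓): 235 + 149 = 384 → 384 − 360 = 24°
+120° (triadic ↑): 24 + 120 = 144°
−90° (square ↓): 144 − 90 = 54°

54°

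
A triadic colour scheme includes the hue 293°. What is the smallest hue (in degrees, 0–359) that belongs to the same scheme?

53°

A triad places three hues 120° apart.
The full set through 293° is {53°, 173°, 293°}.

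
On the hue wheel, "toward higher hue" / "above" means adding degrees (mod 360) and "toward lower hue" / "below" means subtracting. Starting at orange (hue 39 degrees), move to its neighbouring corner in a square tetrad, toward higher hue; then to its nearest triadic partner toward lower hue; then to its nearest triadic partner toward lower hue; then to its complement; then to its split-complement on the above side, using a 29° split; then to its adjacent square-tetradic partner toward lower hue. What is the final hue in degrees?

square ↑ +90°: 39 + 90 = 129°
triadic ↓ −120°: 129 − 120 = 9°
triadic ↓ −120°: 9 − 120 = -111 → -111 + 360 = 249°
complement +180°: 249 + 180 = 429 → 429 − 360 = 69°
split-comp 29° ↑ +209°: 69 + 209 = 278°
square ↓ −90°: 278 − 90 = 188°

188°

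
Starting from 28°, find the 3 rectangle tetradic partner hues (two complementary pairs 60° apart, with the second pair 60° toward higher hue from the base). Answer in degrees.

A rectangular tetradic uses two complementary pairs 60° apart: offsets 0°, 60°, 180°, 240°.
28 + 60 = 88°
28 + 180 = 208°
28 + 240 = 268°

88°, 208° and 268°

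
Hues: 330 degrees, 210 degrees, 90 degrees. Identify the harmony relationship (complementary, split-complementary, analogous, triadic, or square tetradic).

Sort the hues: 90°, 210°, 330°.
Successive gaps around the wheel: 120°, 120°, 120°.
Three hues equally spaced 120° apart form a triad.

triadic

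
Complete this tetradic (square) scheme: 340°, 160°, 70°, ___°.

A square tetradic scheme places four hues every 90°.
The full set through 70° is {70°, 160°, 250°, 340°}.
Given {70°, 160°, 340°}, the missing hue is 250°.

250°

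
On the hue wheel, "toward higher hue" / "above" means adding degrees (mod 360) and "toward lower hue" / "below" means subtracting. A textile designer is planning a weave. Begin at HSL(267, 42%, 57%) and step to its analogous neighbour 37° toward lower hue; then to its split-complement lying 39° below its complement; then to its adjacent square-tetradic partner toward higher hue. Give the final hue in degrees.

analog 37° ↓ −37°: 267 − 37 = 230°
split-comp 39° ↓ +141°: 230 + 141 = 371 → 371 − 360 = 11°
square ↑ +90°: 11 + 90 = 101°

101°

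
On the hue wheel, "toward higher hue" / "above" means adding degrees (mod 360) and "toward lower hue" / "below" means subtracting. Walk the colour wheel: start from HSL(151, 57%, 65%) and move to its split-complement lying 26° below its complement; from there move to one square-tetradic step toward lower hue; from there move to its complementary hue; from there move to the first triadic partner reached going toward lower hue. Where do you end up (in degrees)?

+154° (split-comp 26° ↓): 151 + 154 = 305°
−90° (square ↓): 305 − 90 = 215°
+180° (complement): 215 + 180 = 395 → 395 − 360 = 35°
−120° (triadic ↓): 35 − 120 = -85 → -85 + 360 = 275°

275°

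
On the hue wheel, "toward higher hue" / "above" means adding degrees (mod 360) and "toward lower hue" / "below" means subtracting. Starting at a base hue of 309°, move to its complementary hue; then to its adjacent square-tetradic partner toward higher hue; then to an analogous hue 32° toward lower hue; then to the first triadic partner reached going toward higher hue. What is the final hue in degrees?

307°

+180° (complement): 309 + 180 = 489 → 489 − 360 = 129°
+90° (square ↑): 129 + 90 = 219°
−32° (analog 32° ↓): 219 − 32 = 187°
+120° (triadic ↑): 187 + 120 = 307°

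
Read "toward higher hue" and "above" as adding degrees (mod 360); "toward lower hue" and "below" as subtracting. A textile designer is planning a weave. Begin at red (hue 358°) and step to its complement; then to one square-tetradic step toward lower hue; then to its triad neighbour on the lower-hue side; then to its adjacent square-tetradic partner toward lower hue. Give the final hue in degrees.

238°

358 + 180 = 538 → 538 − 360 = 178°   (complement)
178 − 90 = 88°   (square ↓)
88 − 120 = -32 → -32 + 360 = 328°   (triadic ↓)
328 − 90 = 238°   (square ↓)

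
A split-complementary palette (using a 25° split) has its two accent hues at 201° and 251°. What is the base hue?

46°

The accents sit 25° either side of the complement, so the complement is their short-arc midpoint on the wheel.
Short-arc midpoint of 201° and 251°: 226°.
Base is 180° from the complement: 226 − 180 = 46°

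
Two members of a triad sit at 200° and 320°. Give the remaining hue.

80°

A triad spaces three hues 120° apart.
The full set is {80°, 200°, 320°}.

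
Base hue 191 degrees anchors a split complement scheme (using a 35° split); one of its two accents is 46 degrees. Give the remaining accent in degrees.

Split-complementary hues sit 35° either side of the complement.
Complement of the base 191°: 191 + 180 = 371 → 371 − 360 = 11°
The given accent 46° is 35° one side of 11°; the other accent sits 35° the other side: 11 − 35 = -24 → -24 + 360 = 336°

336°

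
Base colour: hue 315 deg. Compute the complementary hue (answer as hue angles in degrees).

The complement sits 180° across the wheel.
315 + 180 = 495 → 495 − 360 = 135°

135°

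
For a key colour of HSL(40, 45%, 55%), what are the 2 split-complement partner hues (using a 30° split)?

190° and 250°

Split-complementary hues sit 30° either side of the complement.
Complement of 40 deg: 40 + 180 = 220°
220 − 30 = 190°
220 + 30 = 250°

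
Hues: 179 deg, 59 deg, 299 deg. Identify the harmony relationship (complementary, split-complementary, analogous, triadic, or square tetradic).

Sort the hues: 59°, 179°, 299°.
Successive gaps around the wheel: 120°, 120°, 120°.
Three hues equally spaced 120° apart form a triad.

triadic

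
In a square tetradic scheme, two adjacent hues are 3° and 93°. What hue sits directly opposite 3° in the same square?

A square tetradic scheme places four hues 90° apart; opposite corners are 180° apart.
3 + 180 = 183°

183°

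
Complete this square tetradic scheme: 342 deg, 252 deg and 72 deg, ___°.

A square tetradic scheme places four hues every 90°.
The full set through 72° is {72°, 162°, 252°, 342°}.
Given {72°, 252°, 342°}, the missing hue is 162°.

162°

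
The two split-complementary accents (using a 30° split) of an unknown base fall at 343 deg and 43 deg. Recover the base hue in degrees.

193°

The accents sit 30° either side of the complement, so the complement is their short-arc midpoint on the wheel.
Short-arc midpoint of 343° and 43°: 13°.
Base is 180° from the complement: 13 − 180 = -167 → -167 + 360 = 193°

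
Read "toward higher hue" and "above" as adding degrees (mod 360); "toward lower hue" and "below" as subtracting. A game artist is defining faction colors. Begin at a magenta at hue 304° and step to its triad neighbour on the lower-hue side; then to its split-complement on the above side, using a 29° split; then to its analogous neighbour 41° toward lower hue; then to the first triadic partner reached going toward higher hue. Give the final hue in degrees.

304 − 120 = 184°   (triadic ↓)
184 + 209 = 393 → 393 − 360 = 33°   (split-comp 29° ↑)
33 − 41 = -8 → -8 + 360 = 352°   (analog 41° ↓)
352 + 120 = 472 → 472 − 360 = 112°   (triadic ↑)

112°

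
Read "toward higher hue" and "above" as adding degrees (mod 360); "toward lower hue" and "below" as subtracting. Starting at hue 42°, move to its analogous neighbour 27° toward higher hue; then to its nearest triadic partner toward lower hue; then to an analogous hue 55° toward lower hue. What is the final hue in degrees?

254°

analog 27° ↑ +27°: 42 + 27 = 69°
triadic ↓ −120°: 69 − 120 = -51 → -51 + 360 = 309°
analog 55° ↓ −55°: 309 − 55 = 254°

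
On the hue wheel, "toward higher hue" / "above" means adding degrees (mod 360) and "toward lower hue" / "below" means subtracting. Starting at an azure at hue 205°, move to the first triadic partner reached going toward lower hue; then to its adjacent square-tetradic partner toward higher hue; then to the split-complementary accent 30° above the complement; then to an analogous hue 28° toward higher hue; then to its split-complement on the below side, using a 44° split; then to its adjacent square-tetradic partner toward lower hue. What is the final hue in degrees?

205 − 120 = 85°   (triadic ↓)
85 + 90 = 175°   (square ↑)
175 + 210 = 385 → 385 − 360 = 25°   (split-comp 30° ↑)
25 + 28 = 53°   (analog 28° ↑)
53 + 136 = 189°   (split-comp 44° ↓)
189 − 90 = 99°   (square ↓)

99°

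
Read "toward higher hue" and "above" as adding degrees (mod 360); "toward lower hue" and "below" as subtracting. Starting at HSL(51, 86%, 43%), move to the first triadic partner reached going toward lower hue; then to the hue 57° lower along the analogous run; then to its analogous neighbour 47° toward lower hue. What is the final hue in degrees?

187°

triadic ↓ −120°: 51 − 120 = -69 → -69 + 360 = 291°
analog 57° ↓ −57°: 291 − 57 = 234°
analog 47° ↓ −47°: 234 − 47 = 187°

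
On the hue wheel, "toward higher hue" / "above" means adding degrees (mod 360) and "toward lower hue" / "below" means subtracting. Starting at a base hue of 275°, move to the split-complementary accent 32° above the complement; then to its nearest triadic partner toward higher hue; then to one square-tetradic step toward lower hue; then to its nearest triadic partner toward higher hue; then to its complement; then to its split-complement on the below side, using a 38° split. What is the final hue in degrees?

239°

split-comp 32° ↑ +212°: 275 + 212 = 487 → 487 − 360 = 127°
triadic ↑ +120°: 127 + 120 = 247°
square ↓ −90°: 247 − 90 = 157°
triadic ↑ +120°: 157 + 120 = 277°
complement +180°: 277 + 180 = 457 → 457 − 360 = 97°
split-comp 38° ↓ +142°: 97 + 142 = 239°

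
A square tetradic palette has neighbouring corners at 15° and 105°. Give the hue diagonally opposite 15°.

A square tetradic scheme places four hues 90° apart; opposite corners are 180° apart.
15 + 180 = 195°

195°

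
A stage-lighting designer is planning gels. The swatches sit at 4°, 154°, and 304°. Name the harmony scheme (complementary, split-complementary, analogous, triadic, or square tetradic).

Sort the hues: 4°, 154°, 304°.
Successive gaps around the wheel: 150°, 150°, 60°.
Two 150° gaps and one 60° gap — a base hue opposite a pair of accents 30° either side of its complement — is the split-complementary pattern.

split-complementary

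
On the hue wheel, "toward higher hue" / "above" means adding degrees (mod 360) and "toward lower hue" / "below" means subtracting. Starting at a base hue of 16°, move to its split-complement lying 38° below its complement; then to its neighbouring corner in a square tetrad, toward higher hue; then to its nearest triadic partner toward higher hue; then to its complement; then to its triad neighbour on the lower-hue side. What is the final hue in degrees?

16 + 142 = 158°   (split-comp 38° ↓)
158 + 90 = 248°   (square ↑)
248 + 120 = 368 → 368 − 360 = 8°   (triadic ↑)
8 + 180 = 188°   (complement)
188 − 120 = 68°   (triadic ↓)

68°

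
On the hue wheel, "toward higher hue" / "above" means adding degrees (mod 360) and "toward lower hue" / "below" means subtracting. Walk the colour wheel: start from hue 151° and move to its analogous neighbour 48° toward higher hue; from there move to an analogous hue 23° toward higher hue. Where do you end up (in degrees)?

+48° (analog 48° ↑): 151 + 48 = 199°
+23° (analog 23° ↑): 199 + 23 = 222°

222°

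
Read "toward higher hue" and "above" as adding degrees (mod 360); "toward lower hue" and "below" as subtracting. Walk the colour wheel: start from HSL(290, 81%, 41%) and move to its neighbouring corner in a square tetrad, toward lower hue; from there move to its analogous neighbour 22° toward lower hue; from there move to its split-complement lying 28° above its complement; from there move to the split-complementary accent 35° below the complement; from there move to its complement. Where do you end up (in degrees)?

351°

290 − 90 = 200°   (square ↓)
200 − 22 = 178°   (analog 22° ↓)
178 + 208 = 386 → 386 − 360 = 26°   (split-comp 28° ↑)
26 + 145 = 171°   (split-comp 35° ↓)
171 + 180 = 351°   (complement)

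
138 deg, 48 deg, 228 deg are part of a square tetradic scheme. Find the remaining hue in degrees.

318°

A square tetradic scheme places four hues every 90°.
The full set through 48° is {48°, 138°, 228°, 318°}.
Given {48°, 138°, 228°}, the missing hue is 318°.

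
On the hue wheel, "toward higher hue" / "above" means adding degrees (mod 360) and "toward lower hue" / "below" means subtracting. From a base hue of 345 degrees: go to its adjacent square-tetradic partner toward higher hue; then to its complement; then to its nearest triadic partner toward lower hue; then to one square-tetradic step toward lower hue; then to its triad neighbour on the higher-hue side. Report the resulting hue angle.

165°

+90° (square ↑): 345 + 90 = 435 → 435 − 360 = 75°
+180° (complement): 75 + 180 = 255°
−120° (triadic ↓): 255 − 120 = 135°
−90° (square ↓): 135 − 90 = 45°
+120° (triadic ↑): 45 + 120 = 165°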